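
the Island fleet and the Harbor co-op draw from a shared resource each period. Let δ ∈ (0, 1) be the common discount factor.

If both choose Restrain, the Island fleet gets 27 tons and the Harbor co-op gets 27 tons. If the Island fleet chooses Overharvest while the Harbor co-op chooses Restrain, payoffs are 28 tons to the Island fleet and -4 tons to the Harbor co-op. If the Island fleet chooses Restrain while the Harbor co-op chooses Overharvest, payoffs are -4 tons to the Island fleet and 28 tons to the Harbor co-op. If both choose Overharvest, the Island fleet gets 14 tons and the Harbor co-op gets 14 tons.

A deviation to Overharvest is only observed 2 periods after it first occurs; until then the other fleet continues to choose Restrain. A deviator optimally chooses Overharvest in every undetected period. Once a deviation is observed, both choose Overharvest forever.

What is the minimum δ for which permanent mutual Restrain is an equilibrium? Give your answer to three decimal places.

The best deviation is to choose Overharvest for all 2 undetected periods, earning 28 each, then 14 forever once detected.
Deviation value: 28(1−δ^2)/(1−δ) + 14δ^2/(1−δ); cooperation value: 27/(1−δ).
IC: 27 ≥ 28(1−δ^2) + 14δ^2 = 28 − 14δ^2.
So δ^2 ≥ 1/14, giving δ ≥ (1/14)^(1/2) ≈ 0.267.

0.267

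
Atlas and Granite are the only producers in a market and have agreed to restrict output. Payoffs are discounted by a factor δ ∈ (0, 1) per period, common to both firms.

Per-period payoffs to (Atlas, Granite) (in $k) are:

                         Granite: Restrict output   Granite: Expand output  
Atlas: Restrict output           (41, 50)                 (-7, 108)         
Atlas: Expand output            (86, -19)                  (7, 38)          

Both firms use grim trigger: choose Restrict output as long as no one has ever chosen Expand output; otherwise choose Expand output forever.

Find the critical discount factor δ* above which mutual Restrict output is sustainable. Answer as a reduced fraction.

Atlas: cooperation gives 41 each period; deviation gives 86 once then 7 forever.
  41/(1−δ) ≥ 86 + 7δ/(1−δ) ⇒ δ ≥ 45/79.
Granite: cooperation gives 50 each period; deviation gives 108 once then 38 forever.
  δ ≥ 58/70 = 29/35.
Both must hold, so the binding constraint is Granite's: δ ≥ 29/35.

29/35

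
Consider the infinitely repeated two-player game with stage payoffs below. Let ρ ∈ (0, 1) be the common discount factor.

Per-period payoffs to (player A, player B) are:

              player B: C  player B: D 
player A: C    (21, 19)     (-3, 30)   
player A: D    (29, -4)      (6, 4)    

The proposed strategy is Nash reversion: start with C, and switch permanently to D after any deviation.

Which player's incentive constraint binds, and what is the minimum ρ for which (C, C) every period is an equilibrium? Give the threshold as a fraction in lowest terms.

player B; ρ ≥ 11/26

For player A: deviation gain 29−21 = 8, per-period punishment loss 21−6 = 15. IC gives ρ ≥ 8/23.
For player B: gain 11, loss 15 per period, so ρ ≥ 11/26.
The tighter constraint is player B's, so cooperation needs ρ ≥ 11/26.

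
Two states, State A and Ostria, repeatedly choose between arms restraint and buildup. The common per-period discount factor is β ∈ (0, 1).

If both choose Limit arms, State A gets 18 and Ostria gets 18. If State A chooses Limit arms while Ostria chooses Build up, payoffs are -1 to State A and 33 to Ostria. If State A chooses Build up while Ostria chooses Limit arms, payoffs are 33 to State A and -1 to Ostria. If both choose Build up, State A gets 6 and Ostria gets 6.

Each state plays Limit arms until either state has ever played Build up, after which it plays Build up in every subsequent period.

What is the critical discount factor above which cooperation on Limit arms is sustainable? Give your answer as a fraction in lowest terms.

5/9

One-period gain from deviating is 33 − 18 = 15. The loss is 18 − 6 = 12 in every subsequent period, with present value 12·β/(1−β).
Deviation is unprofitable when 12·β/(1−β) ≥ 15, i.e. β/(1−β) ≥ 5/4.
Equivalently β ≥ 15/(15+12) = 5/9.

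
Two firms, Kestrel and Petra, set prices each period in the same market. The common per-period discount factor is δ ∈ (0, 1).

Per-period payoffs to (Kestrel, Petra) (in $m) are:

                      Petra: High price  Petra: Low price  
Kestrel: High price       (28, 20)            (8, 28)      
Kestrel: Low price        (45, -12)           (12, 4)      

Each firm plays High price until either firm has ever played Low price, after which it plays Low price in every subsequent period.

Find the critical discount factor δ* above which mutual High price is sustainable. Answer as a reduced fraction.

Kestrel: cooperation gives 28 each period; deviation gives 45 once then 12 forever.
  28/(1−δ) ≥ 45 + 12δ/(1−δ) ⇒ δ ≥ 17/33.
Petra: cooperation gives 20 each period; deviation gives 28 once then 4 forever.
  δ ≥ 8/24 = 1/3.
Both must hold, so the binding constraint is Kestrel's: δ ≥ 17/33.

17/33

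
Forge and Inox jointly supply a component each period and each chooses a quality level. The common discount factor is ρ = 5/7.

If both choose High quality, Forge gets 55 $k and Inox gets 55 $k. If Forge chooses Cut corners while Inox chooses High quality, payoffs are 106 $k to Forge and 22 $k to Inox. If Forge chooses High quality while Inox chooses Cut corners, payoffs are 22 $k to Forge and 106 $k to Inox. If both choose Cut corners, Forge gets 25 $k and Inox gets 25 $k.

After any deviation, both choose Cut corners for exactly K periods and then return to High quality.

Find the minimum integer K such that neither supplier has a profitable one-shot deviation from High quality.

4

No profitable deviation requires (55−25)(ρ+…+ρ^K) ≥ 106−55, i.e. ρ+…+ρ^K ≥ 17/10 ≈ 1.7000.
With ρ = 5/7, the partial sums are K=1: 0.7143, K=2: 1.2245, K=3: 1.5889, K=4: 1.8492.
K = 4 is the first length at which the sum reaches 1.7000.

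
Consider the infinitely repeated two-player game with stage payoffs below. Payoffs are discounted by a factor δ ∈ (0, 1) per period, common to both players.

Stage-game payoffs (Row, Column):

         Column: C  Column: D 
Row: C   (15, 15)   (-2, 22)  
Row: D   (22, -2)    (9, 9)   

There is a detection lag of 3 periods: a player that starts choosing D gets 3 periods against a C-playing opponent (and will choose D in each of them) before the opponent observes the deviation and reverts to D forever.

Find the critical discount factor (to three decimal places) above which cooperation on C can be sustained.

A deviator earns 22 for 3 periods, then 9 forever; cooperating earns 15 forever. Multiplying the IC by (1−δ):
15 ≥ 22(1−δ^3) + 9δ^3, so 13·δ^3 ≥ 7 and δ^3 ≥ 7/13.
δ ≥ (7/13)^(1/3) ≈ 0.814.

0.814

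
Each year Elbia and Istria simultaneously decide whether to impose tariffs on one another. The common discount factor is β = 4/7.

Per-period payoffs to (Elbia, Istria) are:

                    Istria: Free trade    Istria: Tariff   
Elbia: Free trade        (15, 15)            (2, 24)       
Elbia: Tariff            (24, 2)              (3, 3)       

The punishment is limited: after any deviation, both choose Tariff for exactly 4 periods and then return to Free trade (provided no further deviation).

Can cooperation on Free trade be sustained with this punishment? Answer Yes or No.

IC: β+…+β^4 ≥ (24−15)/(15−3) = 3/4.
At β = 4/7: partial sum = 1.1912 ≥ 0.7500. Cooperation sustainable.

Yes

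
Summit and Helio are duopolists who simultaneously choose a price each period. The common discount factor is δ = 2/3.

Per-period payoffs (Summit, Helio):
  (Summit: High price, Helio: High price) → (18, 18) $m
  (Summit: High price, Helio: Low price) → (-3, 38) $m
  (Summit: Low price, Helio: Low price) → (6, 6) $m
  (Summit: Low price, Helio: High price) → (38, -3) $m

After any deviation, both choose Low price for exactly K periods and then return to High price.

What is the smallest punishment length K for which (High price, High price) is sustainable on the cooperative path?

5

IC: δ(1−δ^K)/(1−δ) ≥ (38−18)/(18−6) = 5/3.
With δ = 2/3: need 1 − δ^K ≥ 5/3·(1−2/3)/(2/3), i.e. δ^K ≤ 0.1667.
Since (2/3)^4 = 0.1975 and (2/3)^5 = 0.1317, the smallest such K is 5.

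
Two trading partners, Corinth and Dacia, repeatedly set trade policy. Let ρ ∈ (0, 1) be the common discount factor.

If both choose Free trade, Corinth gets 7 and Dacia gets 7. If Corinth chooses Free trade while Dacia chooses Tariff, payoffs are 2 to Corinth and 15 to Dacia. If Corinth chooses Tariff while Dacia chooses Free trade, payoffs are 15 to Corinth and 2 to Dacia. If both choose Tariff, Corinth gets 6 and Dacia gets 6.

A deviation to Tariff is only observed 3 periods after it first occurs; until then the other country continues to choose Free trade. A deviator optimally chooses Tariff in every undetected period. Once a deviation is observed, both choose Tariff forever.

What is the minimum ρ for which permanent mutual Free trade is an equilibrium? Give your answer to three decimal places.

Deviating for the 3 undetected periods gains 15−7 = 8 per period over cooperation, then loses 7−6 = 1 per period forever once punishment starts.
Gain: 8(1 + ρ + … + ρ^2); loss: 1·ρ^3/(1−ρ).
No profitable deviation ⇔ 8(1−ρ^3) ≤ 1·ρ^3, i.e. ρ^3 ≥ 8/(8+1) = 8/9.
Hence ρ ≥ (8/9)^(1/3) ≈ 0.961.

0.961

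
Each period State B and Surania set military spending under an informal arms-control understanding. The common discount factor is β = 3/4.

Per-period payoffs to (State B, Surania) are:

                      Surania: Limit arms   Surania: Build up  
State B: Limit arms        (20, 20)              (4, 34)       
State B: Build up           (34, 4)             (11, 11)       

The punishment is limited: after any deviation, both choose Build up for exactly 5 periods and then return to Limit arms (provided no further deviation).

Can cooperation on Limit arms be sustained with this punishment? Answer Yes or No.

Comparing payoff streams over the 6 periods until play realigns: cooperate → 20(1+β+…+β^5); deviate → 34 + 11(β+…+β^5).
Cooperation is sustained iff (20−11)(β+…+β^5) ≥ 34−20.
β+…+β^5 = 3/4·(1−(3/4)^5)/(1−3/4) = 2.2881, and (34−20)/(20−11) = 1.5556.
2.2881 ≥ 1.5556, so cooperation is sustainable.

Yes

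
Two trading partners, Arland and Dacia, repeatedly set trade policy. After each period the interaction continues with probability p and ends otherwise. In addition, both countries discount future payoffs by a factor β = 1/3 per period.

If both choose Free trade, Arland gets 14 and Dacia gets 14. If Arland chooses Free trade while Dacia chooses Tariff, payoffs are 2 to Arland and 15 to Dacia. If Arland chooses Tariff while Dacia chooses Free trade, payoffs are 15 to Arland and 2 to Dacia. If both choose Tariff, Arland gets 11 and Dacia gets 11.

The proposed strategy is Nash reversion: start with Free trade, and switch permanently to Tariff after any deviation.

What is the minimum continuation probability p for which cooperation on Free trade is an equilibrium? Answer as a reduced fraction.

Expected continuation weight on next period's payoff is β·p = 1/3·p, which plays the role of the discount factor.
Cooperation requires 1/3·p ≥ (15−14)/(15−11) = 1/4, hence p ≥ 3/4.

3/4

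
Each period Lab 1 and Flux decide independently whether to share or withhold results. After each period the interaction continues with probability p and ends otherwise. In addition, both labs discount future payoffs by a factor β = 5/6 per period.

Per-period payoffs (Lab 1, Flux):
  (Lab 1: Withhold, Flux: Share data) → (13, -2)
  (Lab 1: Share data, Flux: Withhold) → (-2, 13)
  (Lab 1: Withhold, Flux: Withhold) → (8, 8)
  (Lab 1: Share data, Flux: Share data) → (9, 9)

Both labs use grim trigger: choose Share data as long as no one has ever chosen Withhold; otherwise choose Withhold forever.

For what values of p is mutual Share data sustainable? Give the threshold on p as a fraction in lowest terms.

Expected continuation weight on next period's payoff is β·p = 5/6·p, which plays the role of the discount factor.
Cooperation requires 5/6·p ≥ (13−9)/(13−8) = 4/5, hence p ≥ 24/25.

24/25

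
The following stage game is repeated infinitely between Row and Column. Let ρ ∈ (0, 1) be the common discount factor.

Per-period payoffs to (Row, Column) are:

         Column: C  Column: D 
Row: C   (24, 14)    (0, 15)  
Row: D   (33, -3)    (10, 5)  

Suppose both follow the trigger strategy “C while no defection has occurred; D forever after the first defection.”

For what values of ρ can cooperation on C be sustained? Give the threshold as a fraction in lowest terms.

9/23

Row's threshold: (33−24)/(33−10) = 9/23.
Column's threshold: (15−14)/(15−5) = 1/10.
9/23 > 1/10, so Row binds and ρ* = 9/23.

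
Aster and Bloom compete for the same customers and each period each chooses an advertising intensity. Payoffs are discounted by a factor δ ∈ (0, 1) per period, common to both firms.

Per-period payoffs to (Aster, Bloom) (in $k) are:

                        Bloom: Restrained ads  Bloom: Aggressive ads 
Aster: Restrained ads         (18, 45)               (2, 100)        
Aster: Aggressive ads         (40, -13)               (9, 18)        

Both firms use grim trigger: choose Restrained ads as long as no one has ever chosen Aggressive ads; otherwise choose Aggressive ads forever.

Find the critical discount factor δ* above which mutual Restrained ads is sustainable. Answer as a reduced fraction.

Aster's threshold: (40−18)/(40−9) = 22/31.
Bloom's threshold: (100−45)/(100−18) = 55/82.
22/31 > 55/82, so Aster binds and δ* = 22/31.

22/31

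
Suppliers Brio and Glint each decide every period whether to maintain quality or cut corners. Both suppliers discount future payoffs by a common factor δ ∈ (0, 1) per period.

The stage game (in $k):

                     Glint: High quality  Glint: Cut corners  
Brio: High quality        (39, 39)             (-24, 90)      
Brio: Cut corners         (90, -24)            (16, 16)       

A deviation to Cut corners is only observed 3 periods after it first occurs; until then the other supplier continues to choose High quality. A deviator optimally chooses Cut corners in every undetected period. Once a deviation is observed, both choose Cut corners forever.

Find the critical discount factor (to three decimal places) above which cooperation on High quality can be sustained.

0.883

A deviator earns 90 for 3 periods, then 16 forever; cooperating earns 39 forever. Multiplying the IC by (1−δ):
39 ≥ 90(1−δ^3) + 16δ^3, so 74·δ^3 ≥ 51 and δ^3 ≥ 51/74.
δ ≥ (51/74)^(1/3) ≈ 0.883.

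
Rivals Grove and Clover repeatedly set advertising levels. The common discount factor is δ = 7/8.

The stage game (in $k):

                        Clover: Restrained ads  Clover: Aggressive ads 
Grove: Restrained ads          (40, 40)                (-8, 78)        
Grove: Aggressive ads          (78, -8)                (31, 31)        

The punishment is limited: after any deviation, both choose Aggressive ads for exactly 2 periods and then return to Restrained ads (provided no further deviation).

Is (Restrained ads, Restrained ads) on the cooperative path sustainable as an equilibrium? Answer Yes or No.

Comparing payoff streams over the 3 periods until play realigns: cooperate → 40(1+δ+…+δ^2); deviate → 78 + 31(δ+…+δ^2).
Cooperation is sustained iff (40−31)(δ+…+δ^2) ≥ 78−40.
δ+…+δ^2 = 7/8·(1−(7/8)^2)/(1−7/8) = 1.6406, and (78−40)/(40−31) = 4.2222.
1.6406 < 4.2222, so cooperation is not sustainable.

No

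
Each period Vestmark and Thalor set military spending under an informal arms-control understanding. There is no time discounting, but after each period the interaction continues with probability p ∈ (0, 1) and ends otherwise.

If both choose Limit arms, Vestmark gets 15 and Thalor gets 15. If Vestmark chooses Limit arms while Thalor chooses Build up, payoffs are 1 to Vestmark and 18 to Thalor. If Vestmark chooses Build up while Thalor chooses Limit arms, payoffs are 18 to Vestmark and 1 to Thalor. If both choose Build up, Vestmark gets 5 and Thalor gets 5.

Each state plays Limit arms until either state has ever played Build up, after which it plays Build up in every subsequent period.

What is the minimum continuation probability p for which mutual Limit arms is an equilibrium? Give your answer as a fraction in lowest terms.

3/13

With no time discounting, the continuation probability p plays the role of the discount factor.
Grim-trigger IC: 15/(1−p) ≥ 18 + 5p/(1−p) ⇒ p ≥ (18−15)/(18−5) = 3/13.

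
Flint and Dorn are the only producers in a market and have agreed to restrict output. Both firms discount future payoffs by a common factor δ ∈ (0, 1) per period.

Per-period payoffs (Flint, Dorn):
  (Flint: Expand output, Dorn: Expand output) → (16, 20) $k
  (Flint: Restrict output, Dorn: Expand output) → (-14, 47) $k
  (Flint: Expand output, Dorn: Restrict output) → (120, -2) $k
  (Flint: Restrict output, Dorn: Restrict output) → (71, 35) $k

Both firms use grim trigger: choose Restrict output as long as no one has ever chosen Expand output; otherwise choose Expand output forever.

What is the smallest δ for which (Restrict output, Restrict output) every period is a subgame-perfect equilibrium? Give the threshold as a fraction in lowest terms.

49/104

For Flint: deviation gain 120−71 = 49, per-period punishment loss 71−16 = 55. IC gives δ ≥ 49/104.
For Dorn: gain 12, loss 15 per period, so δ ≥ 12/27 = 4/9.
The tighter constraint is Flint's, so cooperation needs δ ≥ 49/104.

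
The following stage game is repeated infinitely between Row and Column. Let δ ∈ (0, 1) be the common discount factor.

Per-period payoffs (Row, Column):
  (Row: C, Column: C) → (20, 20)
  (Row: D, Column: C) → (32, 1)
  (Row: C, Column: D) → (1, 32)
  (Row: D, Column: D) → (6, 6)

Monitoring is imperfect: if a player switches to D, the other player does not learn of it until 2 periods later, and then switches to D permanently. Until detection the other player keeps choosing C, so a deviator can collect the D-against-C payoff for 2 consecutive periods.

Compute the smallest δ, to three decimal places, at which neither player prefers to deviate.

0.679

The best deviation is to choose D for all 2 undetected periods, earning 32 each, then 6 forever once detected.
Deviation value: 32(1−δ^2)/(1−δ) + 6δ^2/(1−δ); cooperation value: 20/(1−δ).
IC: 20 ≥ 32(1−δ^2) + 6δ^2 = 32 − 26δ^2.
So δ^2 ≥ 12/26 = 6/13, giving δ ≥ (6/13)^(1/2) ≈ 0.679.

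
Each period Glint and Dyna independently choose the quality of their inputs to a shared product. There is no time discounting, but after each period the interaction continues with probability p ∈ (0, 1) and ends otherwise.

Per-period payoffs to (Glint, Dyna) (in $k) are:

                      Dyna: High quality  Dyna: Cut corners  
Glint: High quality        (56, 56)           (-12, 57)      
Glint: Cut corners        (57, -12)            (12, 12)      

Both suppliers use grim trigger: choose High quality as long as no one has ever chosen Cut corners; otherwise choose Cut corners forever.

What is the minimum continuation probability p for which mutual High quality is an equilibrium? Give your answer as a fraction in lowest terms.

With no time discounting, the continuation probability p plays the role of the discount factor.
Grim-trigger IC: 56/(1−p) ≥ 57 + 12p/(1−p) ⇒ p ≥ (57−56)/(57−12) = 1/45.

1/45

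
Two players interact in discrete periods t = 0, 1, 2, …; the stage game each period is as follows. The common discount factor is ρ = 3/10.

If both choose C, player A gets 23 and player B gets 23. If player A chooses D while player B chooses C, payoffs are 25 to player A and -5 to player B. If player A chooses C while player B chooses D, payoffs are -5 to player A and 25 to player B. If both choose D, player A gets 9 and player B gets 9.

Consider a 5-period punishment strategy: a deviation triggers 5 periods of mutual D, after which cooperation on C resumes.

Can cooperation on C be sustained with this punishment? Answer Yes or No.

Yes

Comparing payoff streams over the 6 periods until play realigns: cooperate → 23(1+ρ+…+ρ^5); deviate → 25 + 9(ρ+…+ρ^5).
Cooperation is sustained iff (23−9)(ρ+…+ρ^5) ≥ 25−23.
ρ+…+ρ^5 = 3/10·(1−(3/10)^5)/(1−3/10) = 0.4275, and (25−23)/(23−9) = 0.1429.
0.4275 ≥ 0.1429, so cooperation is sustainable.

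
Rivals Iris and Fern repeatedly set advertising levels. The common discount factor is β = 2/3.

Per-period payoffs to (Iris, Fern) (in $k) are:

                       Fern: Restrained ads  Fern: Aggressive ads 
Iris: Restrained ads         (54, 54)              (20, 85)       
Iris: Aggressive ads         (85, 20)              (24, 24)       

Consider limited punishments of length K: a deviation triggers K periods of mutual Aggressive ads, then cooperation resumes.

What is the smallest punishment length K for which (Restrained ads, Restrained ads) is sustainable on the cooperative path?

Need Σ_{k=1}^{K} β^k ≥ (85−54)/(54−24) = 1.0333 at β = 2/3.
At K = 1 the sum is 0.6667 < 1.0333; at K = 2 it is 1.1111 ≥ 1.0333.
So the minimum punishment length is K = 2.

2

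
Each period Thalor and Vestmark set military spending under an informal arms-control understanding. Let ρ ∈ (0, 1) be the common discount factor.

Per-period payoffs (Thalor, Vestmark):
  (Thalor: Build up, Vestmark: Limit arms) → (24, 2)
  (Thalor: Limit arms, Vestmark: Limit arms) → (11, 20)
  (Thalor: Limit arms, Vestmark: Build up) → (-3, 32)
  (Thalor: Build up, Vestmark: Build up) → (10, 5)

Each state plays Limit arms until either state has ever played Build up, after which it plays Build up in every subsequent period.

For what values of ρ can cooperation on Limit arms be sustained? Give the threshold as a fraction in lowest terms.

13/14

Thalor: cooperation gives 11 each period; deviation gives 24 once then 10 forever.
  11/(1−ρ) ≥ 24 + 10ρ/(1−ρ) ⇒ ρ ≥ 13/14.
Vestmark: cooperation gives 20 each period; deviation gives 32 once then 5 forever.
  ρ ≥ 12/27 = 4/9.
Both must hold, so the binding constraint is Thalor's: ρ ≥ 13/14.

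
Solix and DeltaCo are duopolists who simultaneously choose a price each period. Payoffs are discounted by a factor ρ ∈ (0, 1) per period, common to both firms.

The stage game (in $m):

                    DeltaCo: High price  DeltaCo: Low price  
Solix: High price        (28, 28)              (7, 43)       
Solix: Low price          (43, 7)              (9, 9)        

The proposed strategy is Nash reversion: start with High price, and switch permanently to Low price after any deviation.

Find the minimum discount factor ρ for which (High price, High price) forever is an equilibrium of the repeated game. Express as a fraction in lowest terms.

15/34

One-period gain from deviating is 43 − 28 = 15. The loss is 28 − 9 = 19 in every subsequent period, with present value 19·ρ/(1−ρ).
Deviation is unprofitable when 19·ρ/(1−ρ) ≥ 15, i.e. ρ/(1−ρ) ≥ 15/19.
Equivalently ρ ≥ 15/(15+19) = 15/34.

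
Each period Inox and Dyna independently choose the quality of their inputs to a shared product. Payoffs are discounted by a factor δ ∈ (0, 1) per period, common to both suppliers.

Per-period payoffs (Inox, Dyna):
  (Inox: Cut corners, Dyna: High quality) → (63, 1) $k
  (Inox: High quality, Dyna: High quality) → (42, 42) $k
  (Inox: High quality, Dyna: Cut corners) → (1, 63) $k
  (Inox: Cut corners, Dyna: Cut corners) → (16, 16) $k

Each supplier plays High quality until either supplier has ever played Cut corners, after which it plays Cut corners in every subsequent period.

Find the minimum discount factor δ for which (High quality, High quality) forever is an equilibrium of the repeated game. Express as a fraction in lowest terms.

21/47

Cooperation forever yields 42 each period: 42/(1−δ).
Deviating yields 63 once, then 16 forever: 63 + 16δ/(1−δ).
No profitable deviation requires 42/(1−δ) ≥ 63 + 16δ/(1−δ).
Multiplying by (1−δ): 42 ≥ 63(1−δ) + 16δ = 63 − 47δ.
So 47δ ≥ 21, i.e. δ ≥ 21/47.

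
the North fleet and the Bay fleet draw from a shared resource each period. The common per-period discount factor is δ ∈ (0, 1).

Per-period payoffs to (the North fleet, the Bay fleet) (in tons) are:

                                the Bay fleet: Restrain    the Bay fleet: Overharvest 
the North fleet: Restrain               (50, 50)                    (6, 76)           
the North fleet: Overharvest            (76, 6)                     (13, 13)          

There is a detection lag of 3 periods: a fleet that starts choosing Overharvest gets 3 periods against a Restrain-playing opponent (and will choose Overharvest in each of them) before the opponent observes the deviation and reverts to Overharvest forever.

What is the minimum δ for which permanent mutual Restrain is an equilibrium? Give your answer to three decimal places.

The best deviation is to choose Overharvest for all 3 undetected periods, earning 76 each, then 13 forever once detected.
Deviation value: 76(1−δ^3)/(1−δ) + 13δ^3/(1−δ); cooperation value: 50/(1−δ).
IC: 50 ≥ 76(1−δ^3) + 13δ^3 = 76 − 63δ^3.
So δ^3 ≥ 26/63, giving δ ≥ (26/63)^(1/3) ≈ 0.745.

0.745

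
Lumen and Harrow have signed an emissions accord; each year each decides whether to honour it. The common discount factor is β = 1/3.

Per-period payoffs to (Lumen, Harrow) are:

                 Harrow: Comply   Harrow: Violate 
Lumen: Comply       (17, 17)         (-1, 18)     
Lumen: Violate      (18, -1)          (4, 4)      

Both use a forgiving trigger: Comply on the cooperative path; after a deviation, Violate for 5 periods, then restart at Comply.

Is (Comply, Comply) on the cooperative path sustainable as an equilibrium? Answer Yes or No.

IC: β+…+β^5 ≥ (18−17)/(17−4) = 1/13.
At β = 1/3: partial sum = 0.4979 ≥ 0.0769. Cooperation sustainable.

Yes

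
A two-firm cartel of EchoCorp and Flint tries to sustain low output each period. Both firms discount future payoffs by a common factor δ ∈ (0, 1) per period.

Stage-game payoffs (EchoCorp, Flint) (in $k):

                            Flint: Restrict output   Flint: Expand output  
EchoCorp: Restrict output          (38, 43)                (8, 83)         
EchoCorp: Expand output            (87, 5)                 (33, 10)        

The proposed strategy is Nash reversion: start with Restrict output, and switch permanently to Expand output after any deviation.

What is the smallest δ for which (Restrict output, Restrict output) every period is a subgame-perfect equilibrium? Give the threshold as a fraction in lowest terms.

EchoCorp's threshold: (87−38)/(87−33) = 49/54.
Flint's threshold: (83−43)/(83−10) = 40/73.
49/54 > 40/73, so EchoCorp binds and δ* = 49/54.

49/54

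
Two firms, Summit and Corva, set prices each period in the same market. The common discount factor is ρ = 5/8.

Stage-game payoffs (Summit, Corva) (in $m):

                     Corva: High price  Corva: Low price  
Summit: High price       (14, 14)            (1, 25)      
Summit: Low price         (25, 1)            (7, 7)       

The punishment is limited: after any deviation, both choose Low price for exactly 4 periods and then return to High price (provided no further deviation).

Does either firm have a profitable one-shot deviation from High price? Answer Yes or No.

Comparing payoff streams over the 5 periods until play realigns: cooperate → 14(1+ρ+…+ρ^4); deviate → 25 + 7(ρ+…+ρ^4).
Cooperation is sustained iff (14−7)(ρ+…+ρ^4) ≥ 25−14.
ρ+…+ρ^4 = 5/8·(1−(5/8)^4)/(1−5/8) = 1.4124, and (25−14)/(14−7) = 1.5714.
1.4124 < 1.5714, so cooperation is not sustainable.

Yes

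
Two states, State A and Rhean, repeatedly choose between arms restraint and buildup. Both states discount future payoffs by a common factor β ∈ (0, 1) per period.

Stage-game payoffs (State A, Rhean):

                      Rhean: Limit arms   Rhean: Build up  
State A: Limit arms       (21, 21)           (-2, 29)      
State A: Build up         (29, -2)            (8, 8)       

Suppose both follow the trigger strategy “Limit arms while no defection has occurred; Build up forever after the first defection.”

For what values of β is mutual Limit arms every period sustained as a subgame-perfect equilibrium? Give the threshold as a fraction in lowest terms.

8/21

One-period gain from deviating is 29 − 21 = 8. The loss is 21 − 8 = 13 in every subsequent period, with present value 13·β/(1−β).
Deviation is unprofitable when 13·β/(1−β) ≥ 8, i.e. β/(1−β) ≥ 8/13.
Equivalently β ≥ 8/(8+13) = 8/21.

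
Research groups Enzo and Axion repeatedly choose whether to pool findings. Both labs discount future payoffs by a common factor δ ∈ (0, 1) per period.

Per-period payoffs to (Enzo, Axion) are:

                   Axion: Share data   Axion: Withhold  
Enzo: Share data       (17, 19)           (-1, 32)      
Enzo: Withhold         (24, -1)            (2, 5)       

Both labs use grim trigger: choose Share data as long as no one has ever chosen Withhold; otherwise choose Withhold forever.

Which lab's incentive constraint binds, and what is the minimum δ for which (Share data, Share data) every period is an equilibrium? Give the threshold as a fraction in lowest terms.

Axion; δ ≥ 13/27

For Enzo: deviation gain 24−17 = 7, per-period punishment loss 17−2 = 15. IC gives δ ≥ 7/22.
For Axion: gain 13, loss 14 per period, so δ ≥ 13/27.
The tighter constraint is Axion's, so cooperation needs δ ≥ 13/27.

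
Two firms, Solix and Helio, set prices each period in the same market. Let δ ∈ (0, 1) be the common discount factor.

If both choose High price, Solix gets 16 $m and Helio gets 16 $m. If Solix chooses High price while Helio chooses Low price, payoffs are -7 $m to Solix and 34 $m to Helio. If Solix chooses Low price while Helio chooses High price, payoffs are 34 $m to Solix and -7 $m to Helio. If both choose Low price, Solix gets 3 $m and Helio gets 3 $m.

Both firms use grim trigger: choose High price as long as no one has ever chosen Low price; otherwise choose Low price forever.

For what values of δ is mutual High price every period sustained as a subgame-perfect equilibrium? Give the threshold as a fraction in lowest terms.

18/31

Under grim trigger the critical discount factor is (T−C)/(T−P) with T = 34, C = 16, P = 3.
δ* = (34−16)/(34−3) = 18/31.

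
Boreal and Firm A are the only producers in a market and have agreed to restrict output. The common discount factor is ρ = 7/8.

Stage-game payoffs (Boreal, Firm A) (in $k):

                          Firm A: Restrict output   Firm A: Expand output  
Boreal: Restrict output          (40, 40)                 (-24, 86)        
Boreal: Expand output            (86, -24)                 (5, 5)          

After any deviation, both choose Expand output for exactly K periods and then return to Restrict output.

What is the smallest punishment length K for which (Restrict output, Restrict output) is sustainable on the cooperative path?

2

Need Σ_{k=1}^{K} ρ^k ≥ (86−40)/(40−5) = 1.3143 at ρ = 7/8.
At K = 1 the sum is 0.8750 < 1.3143; at K = 2 it is 1.6406 ≥ 1.3143.
So the minimum punishment length is K = 2.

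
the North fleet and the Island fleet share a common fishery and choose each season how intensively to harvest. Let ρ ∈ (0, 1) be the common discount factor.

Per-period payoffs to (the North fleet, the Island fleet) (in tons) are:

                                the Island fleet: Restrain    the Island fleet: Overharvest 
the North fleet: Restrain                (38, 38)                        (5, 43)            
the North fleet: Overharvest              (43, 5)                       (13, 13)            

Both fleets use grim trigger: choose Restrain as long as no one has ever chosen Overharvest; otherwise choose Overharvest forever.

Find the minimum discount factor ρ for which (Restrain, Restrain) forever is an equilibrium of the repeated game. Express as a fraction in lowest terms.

1/6

One-period gain from deviating is 43 − 38 = 5. The loss is 38 − 13 = 25 in every subsequent period, with present value 25·ρ/(1−ρ).
Deviation is unprofitable when 25·ρ/(1−ρ) ≥ 5, i.e. ρ/(1−ρ) ≥ 1/5.
Equivalently ρ ≥ 5/(5+25) = 1/6.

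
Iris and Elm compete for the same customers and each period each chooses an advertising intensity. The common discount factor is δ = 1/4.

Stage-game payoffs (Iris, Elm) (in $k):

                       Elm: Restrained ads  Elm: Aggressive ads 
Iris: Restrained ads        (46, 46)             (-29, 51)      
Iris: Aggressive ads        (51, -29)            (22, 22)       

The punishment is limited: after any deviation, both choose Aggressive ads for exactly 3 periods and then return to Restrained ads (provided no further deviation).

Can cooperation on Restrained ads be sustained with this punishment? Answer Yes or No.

Comparing payoff streams over the 4 periods until play realigns: cooperate → 46(1+δ+…+δ^3); deviate → 51 + 22(δ+…+δ^3).
Cooperation is sustained iff (46−22)(δ+…+δ^3) ≥ 51−46.
δ+…+δ^3 = 1/4·(1−(1/4)^3)/(1−1/4) = 0.3281, and (51−46)/(46−22) = 0.2083.
0.3281 ≥ 0.2083, so cooperation is sustainable.

Yes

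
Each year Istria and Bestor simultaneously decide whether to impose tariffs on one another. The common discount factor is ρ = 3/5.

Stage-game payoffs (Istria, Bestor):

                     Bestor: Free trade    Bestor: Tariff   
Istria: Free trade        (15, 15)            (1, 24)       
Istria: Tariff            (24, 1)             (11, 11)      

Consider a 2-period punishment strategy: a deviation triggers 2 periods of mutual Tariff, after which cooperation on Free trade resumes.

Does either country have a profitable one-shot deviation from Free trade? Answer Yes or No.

IC: ρ+…+ρ^2 ≥ (24−15)/(15−11) = 9/4.
At ρ = 3/5: partial sum = 0.9600 < 2.2500. Cooperation not sustainable.

Yes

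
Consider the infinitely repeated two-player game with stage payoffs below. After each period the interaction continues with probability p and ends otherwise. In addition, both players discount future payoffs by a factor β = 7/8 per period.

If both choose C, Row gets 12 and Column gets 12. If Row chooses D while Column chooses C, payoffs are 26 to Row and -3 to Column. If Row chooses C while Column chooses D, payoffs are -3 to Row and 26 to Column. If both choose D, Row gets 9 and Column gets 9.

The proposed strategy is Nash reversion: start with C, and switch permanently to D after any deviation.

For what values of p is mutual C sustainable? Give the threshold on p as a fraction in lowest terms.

16/17

With continuation probability p and discount β, the effective per-period discount factor is βp.
Grim-trigger IC: βp ≥ (26−12)/(26−9) = 14/17.
So p ≥ (14/17)/(7/8) = 16/17.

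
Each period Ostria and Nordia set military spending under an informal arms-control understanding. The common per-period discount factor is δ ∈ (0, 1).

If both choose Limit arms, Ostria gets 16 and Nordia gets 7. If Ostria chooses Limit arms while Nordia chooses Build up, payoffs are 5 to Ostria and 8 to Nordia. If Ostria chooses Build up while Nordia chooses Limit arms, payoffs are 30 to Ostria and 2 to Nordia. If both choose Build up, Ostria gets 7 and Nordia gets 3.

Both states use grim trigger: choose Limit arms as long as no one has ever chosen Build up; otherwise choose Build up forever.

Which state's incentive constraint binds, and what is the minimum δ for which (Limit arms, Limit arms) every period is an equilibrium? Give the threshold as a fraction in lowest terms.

Ostria; δ ≥ 14/23

For Ostria: deviation gain 30−16 = 14, per-period punishment loss 16−7 = 9. IC gives δ ≥ 14/23.
For Nordia: gain 1, loss 4 per period, so δ ≥ 1/5.
The tighter constraint is Ostria's, so cooperation needs δ ≥ 14/23.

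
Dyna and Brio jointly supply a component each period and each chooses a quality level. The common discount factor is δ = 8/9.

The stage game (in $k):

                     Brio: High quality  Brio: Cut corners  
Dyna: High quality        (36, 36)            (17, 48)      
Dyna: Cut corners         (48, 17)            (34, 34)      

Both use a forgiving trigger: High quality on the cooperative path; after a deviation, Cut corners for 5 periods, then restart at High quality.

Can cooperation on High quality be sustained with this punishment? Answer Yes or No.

No

IC: δ+…+δ^5 ≥ (48−36)/(36−34) = 6.
At δ = 8/9: partial sum = 3.5606 < 6.0000. Cooperation not sustainable.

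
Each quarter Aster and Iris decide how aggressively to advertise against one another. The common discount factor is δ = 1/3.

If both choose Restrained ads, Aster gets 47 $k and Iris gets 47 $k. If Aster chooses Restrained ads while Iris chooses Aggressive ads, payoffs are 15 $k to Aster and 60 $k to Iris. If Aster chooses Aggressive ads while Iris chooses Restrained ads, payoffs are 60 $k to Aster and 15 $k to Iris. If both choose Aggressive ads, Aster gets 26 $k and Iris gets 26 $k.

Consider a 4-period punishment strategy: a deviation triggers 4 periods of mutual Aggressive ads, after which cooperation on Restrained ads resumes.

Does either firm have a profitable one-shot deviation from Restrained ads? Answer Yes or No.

IC: δ+…+δ^4 ≥ (60−47)/(47−26) = 13/21.
At δ = 1/3: partial sum = 0.4938 < 0.6190. Cooperation not sustainable.

Yes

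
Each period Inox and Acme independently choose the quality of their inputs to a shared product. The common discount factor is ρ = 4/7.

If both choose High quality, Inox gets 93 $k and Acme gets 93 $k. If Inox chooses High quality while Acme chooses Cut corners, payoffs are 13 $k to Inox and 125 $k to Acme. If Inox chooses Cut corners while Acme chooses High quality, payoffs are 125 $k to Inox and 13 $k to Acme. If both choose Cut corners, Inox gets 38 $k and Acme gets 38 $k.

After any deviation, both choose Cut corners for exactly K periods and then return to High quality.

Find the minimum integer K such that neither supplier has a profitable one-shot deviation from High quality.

2

Need Σ_{k=1}^{K} ρ^k ≥ (125−93)/(93−38) = 0.5818 at ρ = 4/7.
At K = 1 the sum is 0.5714 < 0.5818; at K = 2 it is 0.8980 ≥ 0.5818.
So the minimum punishment length is K = 2.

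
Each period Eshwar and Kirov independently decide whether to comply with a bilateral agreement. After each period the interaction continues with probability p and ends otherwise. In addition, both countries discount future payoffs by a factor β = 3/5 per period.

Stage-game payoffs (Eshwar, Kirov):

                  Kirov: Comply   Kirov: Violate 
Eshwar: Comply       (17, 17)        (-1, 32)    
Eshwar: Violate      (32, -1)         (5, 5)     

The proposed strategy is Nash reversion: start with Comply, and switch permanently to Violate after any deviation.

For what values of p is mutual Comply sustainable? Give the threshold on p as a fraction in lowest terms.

Expected continuation weight on next period's payoff is β·p = 3/5·p, which plays the role of the discount factor.
Cooperation requires 3/5·p ≥ (32−17)/(32−5) = 5/9, hence p ≥ 25/27.

25/27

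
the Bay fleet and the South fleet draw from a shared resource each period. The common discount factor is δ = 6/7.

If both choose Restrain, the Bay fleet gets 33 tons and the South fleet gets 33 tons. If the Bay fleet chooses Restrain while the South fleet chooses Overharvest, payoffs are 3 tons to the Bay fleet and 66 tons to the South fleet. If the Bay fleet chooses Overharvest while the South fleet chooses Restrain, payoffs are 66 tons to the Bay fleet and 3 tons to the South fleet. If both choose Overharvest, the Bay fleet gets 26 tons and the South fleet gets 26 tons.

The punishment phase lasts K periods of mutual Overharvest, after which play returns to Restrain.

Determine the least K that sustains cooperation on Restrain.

Need Σ_{k=1}^{K} δ^k ≥ (66−33)/(33−26) = 4.7143 at δ = 6/7.
At K = 9 the sum is 4.5016 < 4.7143; at K = 10 it is 4.7157 ≥ 4.7143.
So the minimum punishment length is K = 10.

10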